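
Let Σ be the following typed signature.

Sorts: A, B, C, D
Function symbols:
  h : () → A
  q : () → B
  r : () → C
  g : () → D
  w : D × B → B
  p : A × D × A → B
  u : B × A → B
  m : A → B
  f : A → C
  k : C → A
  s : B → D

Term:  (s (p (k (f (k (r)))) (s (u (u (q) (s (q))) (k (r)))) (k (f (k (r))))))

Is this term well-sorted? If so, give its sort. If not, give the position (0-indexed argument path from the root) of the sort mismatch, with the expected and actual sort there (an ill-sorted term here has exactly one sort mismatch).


ill-sorted at position [0, 1, 0, 0, 1]: expected A, got D

          (r) : C
        (k (r)) : A
      (f (k (r))) : C
    (k (f (k (r)))) : A
          (q) : B
            (q) : B
          (s (q)) : D
        (u (q) (s (q))) : ✗ arg 1 at [0, 1, 0, 0, 1] has sort D, expected A
          (r) : C
        (k (r)) : A
          (r) : C
        (k (r)) : A
      (f (k (r))) : C
    (k (f (k (r)))) : A


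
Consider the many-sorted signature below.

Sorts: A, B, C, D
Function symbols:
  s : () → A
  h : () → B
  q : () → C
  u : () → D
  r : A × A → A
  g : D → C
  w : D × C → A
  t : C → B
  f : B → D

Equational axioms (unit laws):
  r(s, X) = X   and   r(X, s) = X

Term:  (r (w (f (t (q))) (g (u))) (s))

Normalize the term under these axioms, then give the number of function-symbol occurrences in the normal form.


size = 6

1. (r (w (f (t (q))) (g (u))) (s))  →  (w (f (t (q))) (g (u)))
normal form: (w (f (t (q))) (g (u)))


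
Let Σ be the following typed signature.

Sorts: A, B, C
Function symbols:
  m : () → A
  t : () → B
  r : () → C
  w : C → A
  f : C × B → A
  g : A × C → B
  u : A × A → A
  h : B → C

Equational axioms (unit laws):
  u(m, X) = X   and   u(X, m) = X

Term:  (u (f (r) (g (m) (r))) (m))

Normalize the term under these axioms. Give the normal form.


normal form = (f (r) (g (m) (r)))

1. (u (f (r) (g (m) (r))) (m))  →  (f (r) (g (m) (r)))


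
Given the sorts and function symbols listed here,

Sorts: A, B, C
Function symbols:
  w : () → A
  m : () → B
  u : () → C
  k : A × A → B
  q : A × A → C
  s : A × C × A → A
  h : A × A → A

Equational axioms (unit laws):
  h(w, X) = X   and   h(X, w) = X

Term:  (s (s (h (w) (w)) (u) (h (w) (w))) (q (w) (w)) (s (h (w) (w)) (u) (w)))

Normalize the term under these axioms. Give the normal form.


1. (s (s (h (w) (w)) (u) (h (w) (w))) (q (w) (w)) (s (h (w) (w)) (u) (w)))  →  (s (s (w) (u) (h (w) (w))) (q (w) (w)) (s (h (w) (w)) (u) (w)))
2. (s (s (w) (u) (h (w) (w))) (q (w) (w)) (s (h (w) (w)) (u) (w)))  →  (s (s (w) (u) (w)) (q (w) (w)) (s (h (w) (w)) (u) (w)))
3. (s (s (w) (u) (w)) (q (w) (w)) (s (h (w) (w)) (u) (w)))  →  (s (s (w) (u) (w)) (q (w) (w)) (s (w) (u) (w)))

normal form = (s (s (w) (u) (w)) (q (w) (w)) (s (w) (u) (w)))


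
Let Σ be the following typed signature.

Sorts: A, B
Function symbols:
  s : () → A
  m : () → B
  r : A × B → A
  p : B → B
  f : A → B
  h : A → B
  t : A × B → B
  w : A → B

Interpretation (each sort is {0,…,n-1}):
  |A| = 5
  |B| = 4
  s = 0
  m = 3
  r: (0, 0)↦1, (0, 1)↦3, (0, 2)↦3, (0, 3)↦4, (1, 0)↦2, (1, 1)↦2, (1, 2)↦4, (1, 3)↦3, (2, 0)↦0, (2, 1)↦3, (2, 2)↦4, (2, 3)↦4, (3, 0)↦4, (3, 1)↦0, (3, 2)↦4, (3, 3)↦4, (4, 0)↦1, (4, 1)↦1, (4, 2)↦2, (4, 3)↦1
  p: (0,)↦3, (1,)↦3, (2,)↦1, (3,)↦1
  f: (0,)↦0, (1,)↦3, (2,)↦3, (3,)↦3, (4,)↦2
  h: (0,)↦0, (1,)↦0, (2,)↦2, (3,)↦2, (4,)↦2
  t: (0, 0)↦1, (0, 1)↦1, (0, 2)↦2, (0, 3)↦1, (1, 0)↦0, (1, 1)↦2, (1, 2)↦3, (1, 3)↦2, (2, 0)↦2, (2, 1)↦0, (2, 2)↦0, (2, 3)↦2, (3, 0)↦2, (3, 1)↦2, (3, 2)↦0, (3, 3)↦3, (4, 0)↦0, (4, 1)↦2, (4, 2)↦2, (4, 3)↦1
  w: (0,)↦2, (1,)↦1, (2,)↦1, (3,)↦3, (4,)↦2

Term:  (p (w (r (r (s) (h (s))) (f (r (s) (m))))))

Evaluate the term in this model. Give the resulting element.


  s = 0
  s = 0
  (h (s)) = h(0,) = 0
  (r (s) (h (s))) = r(0, 0) = 1
  s = 0
  m = 3
  (r (s) (m)) = r(0, 3) = 4
  (f (r (s) (m))) = f(4,) = 2
  (r (r (s) (h (s))) (f (r (s) (m)))) = r(1, 2) = 4
  (w (r (r (s) (h (s))) (f (r (s) (m))))) = w(4,) = 2
  (p (w (r (r (s) (h (s))) (f (r (s) (m)))))) = p(2,) = 1

value = 1


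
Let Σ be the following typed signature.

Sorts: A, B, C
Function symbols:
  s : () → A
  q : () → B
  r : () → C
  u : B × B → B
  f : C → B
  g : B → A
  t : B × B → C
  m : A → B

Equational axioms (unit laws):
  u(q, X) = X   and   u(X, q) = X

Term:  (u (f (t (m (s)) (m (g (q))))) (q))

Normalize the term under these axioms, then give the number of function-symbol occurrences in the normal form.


1. (u (f (t (m (s)) (m (g (q))))) (q))  →  (f (t (m (s)) (m (g (q)))))
normal form: (f (t (m (s)) (m (g (q)))))

size = 7


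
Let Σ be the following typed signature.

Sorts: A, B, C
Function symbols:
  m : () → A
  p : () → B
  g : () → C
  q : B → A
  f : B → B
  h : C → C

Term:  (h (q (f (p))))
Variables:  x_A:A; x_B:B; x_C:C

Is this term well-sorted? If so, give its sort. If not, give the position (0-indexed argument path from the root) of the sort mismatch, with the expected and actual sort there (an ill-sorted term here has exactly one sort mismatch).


ill-sorted at position [0]: expected C, got A

      (p) : B
    (f (p)) : B
  (q (f (p))) : A
(h (q (f (p)))) : ✗ arg 0 at [0] has sort A, expected C


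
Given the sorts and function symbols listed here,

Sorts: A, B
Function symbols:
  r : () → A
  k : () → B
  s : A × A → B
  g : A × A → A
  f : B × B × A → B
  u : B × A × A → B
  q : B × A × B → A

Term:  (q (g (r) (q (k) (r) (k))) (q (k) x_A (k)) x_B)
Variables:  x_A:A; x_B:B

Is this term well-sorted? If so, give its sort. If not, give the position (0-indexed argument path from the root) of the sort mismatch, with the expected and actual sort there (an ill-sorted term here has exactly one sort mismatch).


    (r) : A
      (k) : B
      (r) : A
      (k) : B
    (q (k) (r) (k)) : A
  (g (r) (q (k) (r) (k))) : A
    (k) : B
    x_A : A
    (k) : B
  (q (k) x_A (k)) : A
  x_B : B
(q (g (r) (q (k) (r) (k))) (q (k) x_A (k)) x_B) : ✗ arg 0 at [0] has sort A, expected B

ill-sorted at position [0]: expected B, got A


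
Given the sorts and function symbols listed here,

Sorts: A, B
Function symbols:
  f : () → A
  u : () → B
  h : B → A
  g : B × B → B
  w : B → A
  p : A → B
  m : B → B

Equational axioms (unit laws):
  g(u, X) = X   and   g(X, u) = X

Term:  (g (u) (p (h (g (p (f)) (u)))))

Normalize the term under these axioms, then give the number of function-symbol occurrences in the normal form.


size = 4

1. (g (u) (p (h (g (p (f)) (u)))))  →  (p (h (g (p (f)) (u))))
2. (p (h (g (p (f)) (u))))  →  (p (h (p (f))))
normal form: (p (h (p (f))))


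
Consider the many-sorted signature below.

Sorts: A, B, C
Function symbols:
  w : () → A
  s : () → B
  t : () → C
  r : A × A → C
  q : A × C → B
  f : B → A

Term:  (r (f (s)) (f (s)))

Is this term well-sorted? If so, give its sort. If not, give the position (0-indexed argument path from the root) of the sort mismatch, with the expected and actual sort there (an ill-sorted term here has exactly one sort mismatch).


    (s) : B
  (f (s)) : A
    (s) : B
  (f (s)) : A
(r (f (s)) (f (s))) : C

well-sorted; sort = C


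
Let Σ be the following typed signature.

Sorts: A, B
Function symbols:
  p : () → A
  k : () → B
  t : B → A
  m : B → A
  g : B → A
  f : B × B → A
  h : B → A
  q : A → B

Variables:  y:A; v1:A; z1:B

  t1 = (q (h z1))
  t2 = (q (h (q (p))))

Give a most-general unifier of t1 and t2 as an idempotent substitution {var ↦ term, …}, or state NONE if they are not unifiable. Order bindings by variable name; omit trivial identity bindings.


{z1 ↦ (q (p))}


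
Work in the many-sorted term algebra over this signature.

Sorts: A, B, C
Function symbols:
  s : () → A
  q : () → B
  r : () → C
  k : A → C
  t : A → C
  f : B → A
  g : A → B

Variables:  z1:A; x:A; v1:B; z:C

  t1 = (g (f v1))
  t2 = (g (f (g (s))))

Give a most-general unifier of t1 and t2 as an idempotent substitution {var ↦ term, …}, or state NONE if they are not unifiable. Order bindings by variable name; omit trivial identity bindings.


{v1 ↦ (g (s))}


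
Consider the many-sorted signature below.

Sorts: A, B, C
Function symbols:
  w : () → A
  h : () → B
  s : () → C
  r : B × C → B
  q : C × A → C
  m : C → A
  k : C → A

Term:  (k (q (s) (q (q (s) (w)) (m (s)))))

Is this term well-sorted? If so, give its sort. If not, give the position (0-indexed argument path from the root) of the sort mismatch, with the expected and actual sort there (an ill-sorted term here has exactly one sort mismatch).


ill-sorted at position [0, 1]: expected A, got C

    (s) : C
        (s) : C
        (w) : A
      (q (s) (w)) : C
        (s) : C
      (m (s)) : A
    (q (q (s) (w)) (m (s))) : C
  (q (s) (q (q (s) (w)) (m (s)))) : ✗ arg 1 at [0, 1] has sort C, expected A


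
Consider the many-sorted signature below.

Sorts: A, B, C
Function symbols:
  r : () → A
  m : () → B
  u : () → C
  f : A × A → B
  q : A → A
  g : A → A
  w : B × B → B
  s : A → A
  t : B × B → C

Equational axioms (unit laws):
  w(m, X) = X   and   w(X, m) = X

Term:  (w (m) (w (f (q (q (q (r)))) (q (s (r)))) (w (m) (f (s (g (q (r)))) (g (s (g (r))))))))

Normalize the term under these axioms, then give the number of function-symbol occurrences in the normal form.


size = 18

1. (w (m) (w (f (q (q (q (r)))) (q (s (r)))) (w (m) (f (s (g (q (r)))) (g (s (g (r))))))))  →  (w (f (q (q (q (r)))) (q (s (r)))) (w (m) (f (s (g (q (r)))) (g (s (g (r)))))))
2. (w (f (q (q (q (r)))) (q (s (r)))) (w (m) (f (s (g (q (r)))) (g (s (g (r)))))))  →  (w (f (q (q (q (r)))) (q (s (r)))) (f (s (g (q (r)))) (g (s (g (r))))))
normal form: (w (f (q (q (q (r)))) (q (s (r)))) (f (s (g (q (r)))) (g (s (g (r))))))


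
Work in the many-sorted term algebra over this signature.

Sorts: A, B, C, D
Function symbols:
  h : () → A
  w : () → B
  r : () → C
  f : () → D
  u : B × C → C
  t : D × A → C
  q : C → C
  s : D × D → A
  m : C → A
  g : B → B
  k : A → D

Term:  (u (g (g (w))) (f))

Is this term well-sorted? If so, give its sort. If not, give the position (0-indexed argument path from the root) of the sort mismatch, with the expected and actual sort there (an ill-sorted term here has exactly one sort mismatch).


ill-sorted at position [1]: expected C, got D

      (w) : B
    (g (w)) : B
  (g (g (w))) : B
  (f) : D
(u (g (g (w))) (f)) : ✗ arg 1 at [1] has sort D, expected C


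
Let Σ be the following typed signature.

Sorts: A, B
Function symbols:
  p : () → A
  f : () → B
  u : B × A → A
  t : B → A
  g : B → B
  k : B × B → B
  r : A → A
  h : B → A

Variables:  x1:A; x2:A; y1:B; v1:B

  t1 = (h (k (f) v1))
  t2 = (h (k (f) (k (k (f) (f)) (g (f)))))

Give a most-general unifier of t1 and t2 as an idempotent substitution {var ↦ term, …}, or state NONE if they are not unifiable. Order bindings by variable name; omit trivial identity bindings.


{v1 ↦ (k (k (f) (f)) (g (f)))}


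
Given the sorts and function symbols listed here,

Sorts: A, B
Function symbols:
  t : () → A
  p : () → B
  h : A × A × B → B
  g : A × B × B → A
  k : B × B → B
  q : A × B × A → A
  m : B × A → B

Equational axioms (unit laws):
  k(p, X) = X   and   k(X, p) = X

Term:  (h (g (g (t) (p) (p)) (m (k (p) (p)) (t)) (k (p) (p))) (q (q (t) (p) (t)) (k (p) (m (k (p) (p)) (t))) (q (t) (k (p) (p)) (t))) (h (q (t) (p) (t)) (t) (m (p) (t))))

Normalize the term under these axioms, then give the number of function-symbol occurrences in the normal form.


size = 31

1. (h (g (g (t) (p) (p)) (m (k (p) (p)) (t)) (k (p) (p))) (q (q (t) (p) (t)) (k (p) (m (k (p) (p)) (t))) (q (t) (k (p) (p)) (t))) (h (q (t) (p) (t)) (t) (m (p) (t))))  →  (h (g (g (t) (p) (p)) (m (p) (t)) (k (p) (p))) (q (q (t) (p) (t)) (k (p) (m (k (p) (p)) (t))) (q (t) (k (p) (p)) (t))) (h (q (t) (p) (t)) (t) (m (p) (t))))
2. (h (g (g (t) (p) (p)) (m (p) (t)) (k (p) (p))) (q (q (t) (p) (t)) (k (p) (m (k (p) (p)) (t))) (q (t) (k (p) (p)) (t))) (h (q (t) (p) (t)) (t) (m (p) (t))))  →  (h (g (g (t) (p) (p)) (m (p) (t)) (p)) (q (q (t) (p) (t)) (k (p) (m (k (p) (p)) (t))) (q (t) (k (p) (p)) (t))) (h (q (t) (p) (t)) (t) (m (p) (t))))
3. (h (g (g (t) (p) (p)) (m (p) (t)) (p)) (q (q (t) (p) (t)) (k (p) (m (k (p) (p)) (t))) (q (t) (k (p) (p)) (t))) (h (q (t) (p) (t)) (t) (m (p) (t))))  →  (h (g (g (t) (p) (p)) (m (p) (t)) (p)) (q (q (t) (p) (t)) (m (k (p) (p)) (t)) (q (t) (k (p) (p)) (t))) (h (q (t) (p) (t)) (t) (m (p) (t))))
4. (h (g (g (t) (p) (p)) (m (p) (t)) (p)) (q (q (t) (p) (t)) (m (k (p) (p)) (t)) (q (t) (k (p) (p)) (t))) (h (q (t) (p) (t)) (t) (m (p) (t))))  →  (h (g (g (t) (p) (p)) (m (p) (t)) (p)) (q (q (t) (p) (t)) (m (p) (t)) (q (t) (k (p) (p)) (t))) (h (q (t) (p) (t)) (t) (m (p) (t))))
5. (h (g (g (t) (p) (p)) (m (p) (t)) (p)) (q (q (t) (p) (t)) (m (p) (t)) (q (t) (k (p) (p)) (t))) (h (q (t) (p) (t)) (t) (m (p) (t))))  →  (h (g (g (t) (p) (p)) (m (p) (t)) (p)) (q (q (t) (p) (t)) (m (p) (t)) (q (t) (p) (t))) (h (q (t) (p) (t)) (t) (m (p) (t))))
normal form: (h (g (g (t) (p) (p)) (m (p) (t)) (p)) (q (q (t) (p) (t)) (m (p) (t)) (q (t) (p) (t))) (h (q (t) (p) (t)) (t) (m (p) (t))))


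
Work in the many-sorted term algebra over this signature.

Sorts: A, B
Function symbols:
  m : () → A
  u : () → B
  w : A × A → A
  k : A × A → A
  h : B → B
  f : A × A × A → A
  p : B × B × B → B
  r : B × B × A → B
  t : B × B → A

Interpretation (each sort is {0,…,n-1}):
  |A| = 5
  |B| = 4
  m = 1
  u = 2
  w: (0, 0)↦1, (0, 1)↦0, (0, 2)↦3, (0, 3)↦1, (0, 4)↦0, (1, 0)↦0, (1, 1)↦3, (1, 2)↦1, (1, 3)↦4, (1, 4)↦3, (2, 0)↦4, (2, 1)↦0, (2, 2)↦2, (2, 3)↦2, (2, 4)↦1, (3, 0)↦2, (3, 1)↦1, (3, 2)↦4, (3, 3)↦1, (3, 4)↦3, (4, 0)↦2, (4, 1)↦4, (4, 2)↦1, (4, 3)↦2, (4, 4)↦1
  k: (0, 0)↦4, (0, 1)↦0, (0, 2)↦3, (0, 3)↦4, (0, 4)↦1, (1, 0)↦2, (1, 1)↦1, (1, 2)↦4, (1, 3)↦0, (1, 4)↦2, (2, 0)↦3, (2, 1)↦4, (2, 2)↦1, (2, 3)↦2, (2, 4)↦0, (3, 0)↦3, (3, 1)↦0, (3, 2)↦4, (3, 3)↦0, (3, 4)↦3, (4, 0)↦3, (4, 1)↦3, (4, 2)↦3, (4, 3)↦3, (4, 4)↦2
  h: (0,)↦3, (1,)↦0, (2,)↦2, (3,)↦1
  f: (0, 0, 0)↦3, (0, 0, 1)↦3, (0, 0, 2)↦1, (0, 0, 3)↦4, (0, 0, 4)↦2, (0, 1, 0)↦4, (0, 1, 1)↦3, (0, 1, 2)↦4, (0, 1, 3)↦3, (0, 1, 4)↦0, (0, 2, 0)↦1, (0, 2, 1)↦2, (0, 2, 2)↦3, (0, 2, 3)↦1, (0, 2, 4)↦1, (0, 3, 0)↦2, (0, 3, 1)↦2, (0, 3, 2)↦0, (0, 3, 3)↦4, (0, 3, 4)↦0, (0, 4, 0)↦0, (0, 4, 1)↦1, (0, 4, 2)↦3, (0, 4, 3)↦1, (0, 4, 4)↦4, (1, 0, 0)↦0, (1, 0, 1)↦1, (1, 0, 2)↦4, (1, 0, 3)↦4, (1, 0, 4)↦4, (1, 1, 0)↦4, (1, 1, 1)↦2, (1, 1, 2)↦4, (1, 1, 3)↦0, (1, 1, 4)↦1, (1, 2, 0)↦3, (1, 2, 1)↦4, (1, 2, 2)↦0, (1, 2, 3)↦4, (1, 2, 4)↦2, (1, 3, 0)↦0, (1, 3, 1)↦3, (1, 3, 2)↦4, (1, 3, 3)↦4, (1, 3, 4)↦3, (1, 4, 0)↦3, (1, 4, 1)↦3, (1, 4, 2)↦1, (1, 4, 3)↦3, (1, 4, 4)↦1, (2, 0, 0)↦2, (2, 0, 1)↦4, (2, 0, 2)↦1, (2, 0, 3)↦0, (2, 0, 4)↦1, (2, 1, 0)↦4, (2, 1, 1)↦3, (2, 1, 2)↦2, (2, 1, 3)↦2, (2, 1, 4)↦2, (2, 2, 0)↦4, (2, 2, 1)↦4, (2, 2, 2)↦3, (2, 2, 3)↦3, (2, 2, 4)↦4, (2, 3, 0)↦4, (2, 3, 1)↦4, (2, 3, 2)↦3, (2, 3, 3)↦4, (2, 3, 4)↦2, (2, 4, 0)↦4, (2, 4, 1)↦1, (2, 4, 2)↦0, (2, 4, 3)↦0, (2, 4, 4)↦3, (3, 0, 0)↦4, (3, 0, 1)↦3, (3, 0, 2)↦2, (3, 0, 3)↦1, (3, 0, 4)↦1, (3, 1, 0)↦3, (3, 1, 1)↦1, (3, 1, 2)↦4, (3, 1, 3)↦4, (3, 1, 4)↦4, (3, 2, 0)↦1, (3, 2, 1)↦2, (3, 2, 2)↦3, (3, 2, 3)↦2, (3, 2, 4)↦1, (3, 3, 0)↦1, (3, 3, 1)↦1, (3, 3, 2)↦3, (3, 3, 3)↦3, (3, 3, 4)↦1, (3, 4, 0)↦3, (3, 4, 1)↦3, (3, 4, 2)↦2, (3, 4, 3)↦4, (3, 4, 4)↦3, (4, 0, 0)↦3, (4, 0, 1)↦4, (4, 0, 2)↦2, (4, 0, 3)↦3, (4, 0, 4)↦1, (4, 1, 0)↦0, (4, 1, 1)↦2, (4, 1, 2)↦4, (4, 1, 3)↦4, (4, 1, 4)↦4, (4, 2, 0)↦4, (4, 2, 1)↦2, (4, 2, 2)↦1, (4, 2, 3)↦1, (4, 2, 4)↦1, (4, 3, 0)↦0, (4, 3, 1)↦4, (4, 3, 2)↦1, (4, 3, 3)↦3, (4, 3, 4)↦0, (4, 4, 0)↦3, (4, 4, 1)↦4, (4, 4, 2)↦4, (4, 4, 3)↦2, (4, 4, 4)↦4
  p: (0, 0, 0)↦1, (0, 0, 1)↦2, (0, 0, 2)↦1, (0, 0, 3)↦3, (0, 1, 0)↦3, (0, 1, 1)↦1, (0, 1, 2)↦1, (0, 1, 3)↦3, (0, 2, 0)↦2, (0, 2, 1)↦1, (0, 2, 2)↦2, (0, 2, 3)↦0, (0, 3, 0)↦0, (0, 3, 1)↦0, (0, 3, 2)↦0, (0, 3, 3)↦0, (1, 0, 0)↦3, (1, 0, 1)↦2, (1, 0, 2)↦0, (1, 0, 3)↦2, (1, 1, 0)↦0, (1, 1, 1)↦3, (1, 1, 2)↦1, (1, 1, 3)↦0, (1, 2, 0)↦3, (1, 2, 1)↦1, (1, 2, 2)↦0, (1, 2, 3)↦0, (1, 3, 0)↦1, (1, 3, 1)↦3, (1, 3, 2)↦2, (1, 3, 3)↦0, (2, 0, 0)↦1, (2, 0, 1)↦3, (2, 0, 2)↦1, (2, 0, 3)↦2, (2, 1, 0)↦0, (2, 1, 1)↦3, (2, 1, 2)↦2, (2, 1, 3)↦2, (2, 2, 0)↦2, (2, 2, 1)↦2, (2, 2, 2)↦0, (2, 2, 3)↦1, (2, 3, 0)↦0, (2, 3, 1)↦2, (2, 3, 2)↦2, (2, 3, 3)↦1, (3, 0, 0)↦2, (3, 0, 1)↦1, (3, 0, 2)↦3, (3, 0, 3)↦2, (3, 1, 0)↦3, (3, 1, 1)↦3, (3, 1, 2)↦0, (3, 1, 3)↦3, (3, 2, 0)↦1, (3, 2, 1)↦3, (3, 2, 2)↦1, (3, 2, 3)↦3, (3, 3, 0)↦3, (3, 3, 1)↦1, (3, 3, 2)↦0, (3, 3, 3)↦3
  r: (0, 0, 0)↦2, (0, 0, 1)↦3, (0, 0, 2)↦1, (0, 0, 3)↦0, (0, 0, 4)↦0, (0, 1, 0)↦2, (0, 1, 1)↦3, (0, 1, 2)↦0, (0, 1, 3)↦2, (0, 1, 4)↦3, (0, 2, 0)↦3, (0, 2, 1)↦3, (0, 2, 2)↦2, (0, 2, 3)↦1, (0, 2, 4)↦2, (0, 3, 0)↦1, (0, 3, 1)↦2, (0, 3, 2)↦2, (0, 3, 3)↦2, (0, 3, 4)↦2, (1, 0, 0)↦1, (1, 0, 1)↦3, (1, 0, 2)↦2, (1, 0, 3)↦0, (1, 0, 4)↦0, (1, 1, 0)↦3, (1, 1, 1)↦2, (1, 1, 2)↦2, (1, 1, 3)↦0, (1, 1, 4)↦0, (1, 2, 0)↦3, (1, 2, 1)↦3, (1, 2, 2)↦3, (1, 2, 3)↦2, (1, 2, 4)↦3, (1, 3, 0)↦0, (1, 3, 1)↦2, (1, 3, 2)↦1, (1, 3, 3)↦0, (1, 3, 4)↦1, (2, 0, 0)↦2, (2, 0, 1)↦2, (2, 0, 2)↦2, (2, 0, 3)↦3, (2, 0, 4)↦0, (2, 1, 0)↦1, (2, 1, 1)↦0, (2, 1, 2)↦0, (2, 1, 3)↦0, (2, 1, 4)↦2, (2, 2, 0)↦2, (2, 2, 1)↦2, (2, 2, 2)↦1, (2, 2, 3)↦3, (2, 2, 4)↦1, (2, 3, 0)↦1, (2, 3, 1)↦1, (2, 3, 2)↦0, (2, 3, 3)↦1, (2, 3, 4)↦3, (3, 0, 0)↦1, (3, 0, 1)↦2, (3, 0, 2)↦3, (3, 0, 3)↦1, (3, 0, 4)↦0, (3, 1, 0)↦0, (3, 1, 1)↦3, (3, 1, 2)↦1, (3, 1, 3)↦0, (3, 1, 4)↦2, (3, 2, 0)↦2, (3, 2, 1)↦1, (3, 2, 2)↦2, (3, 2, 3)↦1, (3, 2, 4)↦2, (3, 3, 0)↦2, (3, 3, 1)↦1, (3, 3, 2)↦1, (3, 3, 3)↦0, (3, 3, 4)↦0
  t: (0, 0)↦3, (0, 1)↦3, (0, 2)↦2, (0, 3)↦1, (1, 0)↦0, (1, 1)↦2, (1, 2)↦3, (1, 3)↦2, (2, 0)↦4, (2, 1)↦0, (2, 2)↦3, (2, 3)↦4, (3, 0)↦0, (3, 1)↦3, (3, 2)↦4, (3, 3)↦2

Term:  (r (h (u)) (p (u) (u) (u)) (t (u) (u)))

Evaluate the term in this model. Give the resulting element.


  u = 2
  (h (u)) = h(2,) = 2
  u = 2
  u = 2
  u = 2
  (p (u) (u) (u)) = p(2, 2, 2) = 0
  u = 2
  u = 2
  (t (u) (u)) = t(2, 2) = 3
  (r (h (u)) (p (u) (u) (u)) (t (u) (u))) = r(2, 0, 3) = 3

value = 3


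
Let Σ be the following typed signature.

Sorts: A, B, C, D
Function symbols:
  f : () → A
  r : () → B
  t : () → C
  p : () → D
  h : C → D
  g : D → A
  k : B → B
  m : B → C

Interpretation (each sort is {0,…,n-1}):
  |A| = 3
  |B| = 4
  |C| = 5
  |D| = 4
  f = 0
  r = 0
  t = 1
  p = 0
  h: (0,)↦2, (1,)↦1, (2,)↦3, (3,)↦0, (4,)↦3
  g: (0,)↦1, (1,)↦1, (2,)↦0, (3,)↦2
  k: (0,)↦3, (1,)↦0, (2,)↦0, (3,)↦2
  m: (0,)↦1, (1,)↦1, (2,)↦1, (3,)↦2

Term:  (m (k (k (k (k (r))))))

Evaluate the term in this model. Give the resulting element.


value = 2

  r = 0
  (k (r)) = k(0,) = 3
  (k (k (r))) = k(3,) = 2
  (k (k (k (r)))) = k(2,) = 0
  (k (k (k (k (r))))) = k(0,) = 3
  (m (k (k (k (k (r)))))) = m(3,) = 2


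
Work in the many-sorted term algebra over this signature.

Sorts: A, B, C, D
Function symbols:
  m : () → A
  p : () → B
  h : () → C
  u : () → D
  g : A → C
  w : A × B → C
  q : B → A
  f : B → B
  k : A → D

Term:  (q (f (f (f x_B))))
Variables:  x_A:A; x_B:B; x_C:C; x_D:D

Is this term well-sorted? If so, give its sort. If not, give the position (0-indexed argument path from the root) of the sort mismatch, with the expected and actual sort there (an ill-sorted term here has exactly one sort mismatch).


well-sorted; sort = A

        x_B : B
      (f x_B) : B
    (f (f x_B)) : B
  (f (f (f x_B))) : B
(q (f (f (f x_B)))) : A


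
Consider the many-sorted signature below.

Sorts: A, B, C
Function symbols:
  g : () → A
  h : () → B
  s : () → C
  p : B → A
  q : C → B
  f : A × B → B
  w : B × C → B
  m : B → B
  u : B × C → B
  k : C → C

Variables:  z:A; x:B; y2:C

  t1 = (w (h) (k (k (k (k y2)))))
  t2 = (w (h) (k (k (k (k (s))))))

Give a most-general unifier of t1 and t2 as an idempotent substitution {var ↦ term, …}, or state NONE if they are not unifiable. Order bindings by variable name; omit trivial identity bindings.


{y2 ↦ (s)}


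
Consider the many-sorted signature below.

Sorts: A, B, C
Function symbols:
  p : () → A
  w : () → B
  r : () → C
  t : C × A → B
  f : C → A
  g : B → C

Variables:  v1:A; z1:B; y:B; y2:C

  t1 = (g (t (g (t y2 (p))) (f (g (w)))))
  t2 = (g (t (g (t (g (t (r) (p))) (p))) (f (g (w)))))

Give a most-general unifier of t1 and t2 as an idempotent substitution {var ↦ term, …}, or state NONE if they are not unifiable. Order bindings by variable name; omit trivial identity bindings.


{y2 ↦ (g (t (r) (p)))}


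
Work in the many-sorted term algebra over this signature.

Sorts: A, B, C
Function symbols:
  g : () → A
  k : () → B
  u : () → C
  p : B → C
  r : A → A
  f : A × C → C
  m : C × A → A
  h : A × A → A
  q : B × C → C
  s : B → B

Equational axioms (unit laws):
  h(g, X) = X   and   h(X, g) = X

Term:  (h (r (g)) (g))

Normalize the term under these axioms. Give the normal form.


normal form = (r (g))

1. (h (r (g)) (g))  →  (r (g))


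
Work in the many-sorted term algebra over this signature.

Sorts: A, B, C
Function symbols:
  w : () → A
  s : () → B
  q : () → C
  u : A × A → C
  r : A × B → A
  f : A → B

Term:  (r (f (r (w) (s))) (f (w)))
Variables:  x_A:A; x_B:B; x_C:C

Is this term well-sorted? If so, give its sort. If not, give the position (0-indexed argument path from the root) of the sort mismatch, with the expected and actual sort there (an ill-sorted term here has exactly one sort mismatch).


ill-sorted at position [0]: expected A, got B

      (w) : A
      (s) : B
    (r (w) (s)) : A
  (f (r (w) (s))) : B
    (w) : A
  (f (w)) : B
(r (f (r (w) (s))) (f (w))) : ✗ arg 0 at [0] has sort B, expected A


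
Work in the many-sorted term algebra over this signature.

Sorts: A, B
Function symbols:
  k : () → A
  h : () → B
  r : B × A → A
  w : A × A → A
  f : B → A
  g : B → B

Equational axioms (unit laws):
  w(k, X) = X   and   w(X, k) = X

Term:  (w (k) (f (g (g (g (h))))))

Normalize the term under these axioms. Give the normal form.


normal form = (f (g (g (g (h)))))

1. (w (k) (f (g (g (g (h))))))  →  (f (g (g (g (h)))))


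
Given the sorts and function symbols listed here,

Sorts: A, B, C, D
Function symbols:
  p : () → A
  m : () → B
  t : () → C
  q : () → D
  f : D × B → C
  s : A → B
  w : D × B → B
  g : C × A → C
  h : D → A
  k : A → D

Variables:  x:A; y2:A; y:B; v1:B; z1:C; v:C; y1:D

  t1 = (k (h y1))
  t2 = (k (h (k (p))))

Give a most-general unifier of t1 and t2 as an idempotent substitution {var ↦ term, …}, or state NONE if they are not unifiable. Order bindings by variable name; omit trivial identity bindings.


{y1 ↦ (k (p))}


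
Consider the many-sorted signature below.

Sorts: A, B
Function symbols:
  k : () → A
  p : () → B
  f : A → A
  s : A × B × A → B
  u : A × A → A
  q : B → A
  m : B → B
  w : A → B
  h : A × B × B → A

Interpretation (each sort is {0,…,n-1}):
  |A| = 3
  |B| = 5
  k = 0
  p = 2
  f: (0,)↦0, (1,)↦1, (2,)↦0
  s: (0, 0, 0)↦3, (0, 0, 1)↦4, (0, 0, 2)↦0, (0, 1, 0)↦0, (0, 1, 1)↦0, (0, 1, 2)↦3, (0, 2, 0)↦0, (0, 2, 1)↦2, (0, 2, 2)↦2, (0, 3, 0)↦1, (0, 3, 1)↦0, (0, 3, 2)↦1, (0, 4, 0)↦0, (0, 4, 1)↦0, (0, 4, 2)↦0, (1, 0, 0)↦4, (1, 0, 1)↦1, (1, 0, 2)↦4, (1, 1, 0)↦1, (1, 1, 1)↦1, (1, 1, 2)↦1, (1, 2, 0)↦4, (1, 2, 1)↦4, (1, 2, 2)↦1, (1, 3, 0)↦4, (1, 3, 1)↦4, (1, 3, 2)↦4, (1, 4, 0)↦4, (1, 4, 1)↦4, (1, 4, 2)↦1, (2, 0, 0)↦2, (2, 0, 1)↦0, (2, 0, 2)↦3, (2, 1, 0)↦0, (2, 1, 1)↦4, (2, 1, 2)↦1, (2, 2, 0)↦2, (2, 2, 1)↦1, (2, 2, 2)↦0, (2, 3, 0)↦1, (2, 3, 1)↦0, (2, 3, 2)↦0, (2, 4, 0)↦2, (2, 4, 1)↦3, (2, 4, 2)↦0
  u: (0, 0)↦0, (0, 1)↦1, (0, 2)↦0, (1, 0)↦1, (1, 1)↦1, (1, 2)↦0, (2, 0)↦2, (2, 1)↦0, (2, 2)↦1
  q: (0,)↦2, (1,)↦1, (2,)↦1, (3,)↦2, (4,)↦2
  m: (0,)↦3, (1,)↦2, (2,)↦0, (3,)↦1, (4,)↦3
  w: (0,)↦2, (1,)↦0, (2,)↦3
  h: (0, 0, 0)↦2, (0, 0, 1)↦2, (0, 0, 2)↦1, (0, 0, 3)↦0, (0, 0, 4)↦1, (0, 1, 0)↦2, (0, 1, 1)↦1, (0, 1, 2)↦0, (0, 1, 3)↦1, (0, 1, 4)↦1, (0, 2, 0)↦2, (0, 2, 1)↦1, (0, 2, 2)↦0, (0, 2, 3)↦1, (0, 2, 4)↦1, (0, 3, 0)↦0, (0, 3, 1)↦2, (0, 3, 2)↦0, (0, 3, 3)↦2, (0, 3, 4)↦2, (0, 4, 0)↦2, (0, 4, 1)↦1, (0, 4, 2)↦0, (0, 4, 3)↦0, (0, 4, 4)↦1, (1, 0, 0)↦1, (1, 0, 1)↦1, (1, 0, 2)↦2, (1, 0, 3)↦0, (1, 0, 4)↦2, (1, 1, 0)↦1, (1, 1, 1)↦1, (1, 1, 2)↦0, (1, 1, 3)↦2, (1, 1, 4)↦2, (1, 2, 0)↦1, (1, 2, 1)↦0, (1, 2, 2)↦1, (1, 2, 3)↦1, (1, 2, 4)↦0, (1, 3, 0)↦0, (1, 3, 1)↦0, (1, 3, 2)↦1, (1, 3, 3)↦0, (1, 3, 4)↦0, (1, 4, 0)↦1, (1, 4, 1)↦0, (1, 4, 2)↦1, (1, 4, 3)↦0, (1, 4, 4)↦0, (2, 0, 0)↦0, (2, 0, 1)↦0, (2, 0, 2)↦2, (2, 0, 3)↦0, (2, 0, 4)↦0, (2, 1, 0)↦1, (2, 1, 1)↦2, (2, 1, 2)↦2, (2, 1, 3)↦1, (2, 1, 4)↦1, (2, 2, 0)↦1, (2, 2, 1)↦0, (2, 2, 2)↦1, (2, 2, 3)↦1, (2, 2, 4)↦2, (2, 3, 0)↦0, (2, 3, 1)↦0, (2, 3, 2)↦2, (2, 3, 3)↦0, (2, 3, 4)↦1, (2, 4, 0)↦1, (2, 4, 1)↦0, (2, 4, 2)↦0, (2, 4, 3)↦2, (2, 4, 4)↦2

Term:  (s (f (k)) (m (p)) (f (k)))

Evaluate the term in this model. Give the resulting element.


value = 3

  k = 0
  (f (k)) = f(0,) = 0
  p = 2
  (m (p)) = m(2,) = 0
  k = 0
  (f (k)) = f(0,) = 0
  (s (f (k)) (m (p)) (f (k))) = s(0, 0, 0) = 3


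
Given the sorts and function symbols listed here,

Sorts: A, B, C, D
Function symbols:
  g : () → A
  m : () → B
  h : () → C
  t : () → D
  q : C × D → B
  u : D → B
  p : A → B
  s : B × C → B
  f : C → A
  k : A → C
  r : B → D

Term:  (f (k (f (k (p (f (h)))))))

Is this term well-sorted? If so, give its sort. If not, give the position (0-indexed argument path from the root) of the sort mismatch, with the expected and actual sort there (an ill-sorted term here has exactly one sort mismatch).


            (h) : C
          (f (h)) : A
        (p (f (h))) : B
      (k (p (f (h)))) : ✗ arg 0 at [0, 0, 0, 0] has sort B, expected A

ill-sorted at position [0, 0, 0, 0]: expected A, got B


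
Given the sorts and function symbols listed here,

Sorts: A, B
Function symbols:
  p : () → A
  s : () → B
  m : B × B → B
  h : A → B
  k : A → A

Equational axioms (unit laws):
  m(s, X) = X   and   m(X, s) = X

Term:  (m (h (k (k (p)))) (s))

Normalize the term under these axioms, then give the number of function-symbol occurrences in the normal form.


size = 4

1. (m (h (k (k (p)))) (s))  →  (h (k (k (p))))
normal form: (h (k (k (p))))


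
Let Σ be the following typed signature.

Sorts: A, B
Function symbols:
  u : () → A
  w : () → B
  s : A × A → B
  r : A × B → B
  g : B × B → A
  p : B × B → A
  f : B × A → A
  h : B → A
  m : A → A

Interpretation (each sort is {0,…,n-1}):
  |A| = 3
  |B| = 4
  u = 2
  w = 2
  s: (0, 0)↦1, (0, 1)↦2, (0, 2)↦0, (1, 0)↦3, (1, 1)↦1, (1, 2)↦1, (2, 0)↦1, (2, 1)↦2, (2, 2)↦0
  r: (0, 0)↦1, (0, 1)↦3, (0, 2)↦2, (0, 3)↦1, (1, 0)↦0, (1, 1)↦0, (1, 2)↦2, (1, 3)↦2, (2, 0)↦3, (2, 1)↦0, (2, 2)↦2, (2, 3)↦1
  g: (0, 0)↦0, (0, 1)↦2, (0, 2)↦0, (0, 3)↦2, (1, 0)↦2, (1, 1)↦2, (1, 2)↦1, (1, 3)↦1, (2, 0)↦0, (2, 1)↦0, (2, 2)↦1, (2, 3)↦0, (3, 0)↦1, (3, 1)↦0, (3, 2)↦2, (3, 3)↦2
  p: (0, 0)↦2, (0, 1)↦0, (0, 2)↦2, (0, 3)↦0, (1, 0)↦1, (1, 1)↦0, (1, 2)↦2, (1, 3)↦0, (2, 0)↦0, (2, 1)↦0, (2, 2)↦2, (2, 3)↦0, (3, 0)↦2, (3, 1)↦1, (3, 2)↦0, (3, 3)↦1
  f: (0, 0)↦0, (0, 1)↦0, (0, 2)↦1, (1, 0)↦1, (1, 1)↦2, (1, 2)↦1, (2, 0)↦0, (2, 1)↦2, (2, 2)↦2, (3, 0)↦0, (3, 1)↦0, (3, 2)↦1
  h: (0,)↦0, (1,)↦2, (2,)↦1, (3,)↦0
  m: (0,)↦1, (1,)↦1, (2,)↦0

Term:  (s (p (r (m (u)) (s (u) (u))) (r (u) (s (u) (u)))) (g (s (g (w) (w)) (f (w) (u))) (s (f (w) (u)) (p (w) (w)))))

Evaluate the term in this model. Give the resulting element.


  u = 2
  (m (u)) = m(2,) = 0
  u = 2
  u = 2
  (s (u) (u)) = s(2, 2) = 0
  (r (m (u)) (s (u) (u))) = r(0, 0) = 1
  u = 2
  u = 2
  u = 2
  (s (u) (u)) = s(2, 2) = 0
  (r (u) (s (u) (u))) = r(2, 0) = 3
  (p (r (m (u)) (s (u) (u))) (r (u) (s (u) (u)))) = p(1, 3) = 0
  w = 2
  w = 2
  (g (w) (w)) = g(2, 2) = 1
  w = 2
  u = 2
  (f (w) (u)) = f(2, 2) = 2
  (s (g (w) (w)) (f (w) (u))) = s(1, 2) = 1
  w = 2
  u = 2
  (f (w) (u)) = f(2, 2) = 2
  w = 2
  w = 2
  (p (w) (w)) = p(2, 2) = 2
  (s (f (w) (u)) (p (w) (w))) = s(2, 2) = 0
  (g (s (g (w) (w)) (f (w) (u))) (s (f (w) (u)) (p (w) (w)))) = g(1, 0) = 2
  (s (p (r (m (u)) (s (u) (u))) (r (u) (s (u) (u)))) (g (s (g (w) (w)) (f (w) (u))) (s (f (w) (u)) (p (w) (w))))) = s(0, 2) = 0

value = 0


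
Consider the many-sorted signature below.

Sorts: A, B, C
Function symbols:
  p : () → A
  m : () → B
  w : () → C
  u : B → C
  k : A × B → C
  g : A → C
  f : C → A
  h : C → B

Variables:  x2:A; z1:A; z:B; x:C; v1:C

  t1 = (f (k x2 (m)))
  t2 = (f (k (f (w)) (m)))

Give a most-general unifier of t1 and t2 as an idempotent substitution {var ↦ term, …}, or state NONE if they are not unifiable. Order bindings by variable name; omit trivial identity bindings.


{x2 ↦ (f (w))}


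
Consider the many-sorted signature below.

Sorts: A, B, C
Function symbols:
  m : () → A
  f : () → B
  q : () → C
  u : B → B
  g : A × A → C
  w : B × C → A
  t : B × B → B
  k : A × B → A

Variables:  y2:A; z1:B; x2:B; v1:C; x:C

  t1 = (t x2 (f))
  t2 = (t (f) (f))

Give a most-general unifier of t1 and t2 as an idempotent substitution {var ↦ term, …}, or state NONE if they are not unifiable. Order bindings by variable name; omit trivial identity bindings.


{x2 ↦ (f)}


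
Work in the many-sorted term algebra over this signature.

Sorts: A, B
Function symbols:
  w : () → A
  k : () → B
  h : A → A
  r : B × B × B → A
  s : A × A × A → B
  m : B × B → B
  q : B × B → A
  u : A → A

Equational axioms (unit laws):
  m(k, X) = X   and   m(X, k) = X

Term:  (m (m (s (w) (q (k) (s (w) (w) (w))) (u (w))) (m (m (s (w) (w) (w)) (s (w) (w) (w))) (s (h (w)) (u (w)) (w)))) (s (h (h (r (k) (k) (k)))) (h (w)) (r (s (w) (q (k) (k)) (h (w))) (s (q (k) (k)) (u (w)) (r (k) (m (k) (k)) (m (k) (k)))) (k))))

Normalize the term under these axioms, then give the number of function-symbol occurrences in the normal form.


size = 56

1. (m (m (s (w) (q (k) (s (w) (w) (w))) (u (w))) (m (m (s (w) (w) (w)) (s (w) (w) (w))) (s (h (w)) (u (w)) (w)))) (s (h (h (r (k) (k) (k)))) (h (w)) (r (s (w) (q (k) (k)) (h (w))) (s (q (k) (k)) (u (w)) (r (k) (m (k) (k)) (m (k) (k)))) (k))))  →  (m (m (s (w) (q (k) (s (w) (w) (w))) (u (w))) (m (m (s (w) (w) (w)) (s (w) (w) (w))) (s (h (w)) (u (w)) (w)))) (s (h (h (r (k) (k) (k)))) (h (w)) (r (s (w) (q (k) (k)) (h (w))) (s (q (k) (k)) (u (w)) (r (k) (k) (m (k) (k)))) (k))))
2. (m (m (s (w) (q (k) (s (w) (w) (w))) (u (w))) (m (m (s (w) (w) (w)) (s (w) (w) (w))) (s (h (w)) (u (w)) (w)))) (s (h (h (r (k) (k) (k)))) (h (w)) (r (s (w) (q (k) (k)) (h (w))) (s (q (k) (k)) (u (w)) (r (k) (k) (m (k) (k)))) (k))))  →  (m (m (s (w) (q (k) (s (w) (w) (w))) (u (w))) (m (m (s (w) (w) (w)) (s (w) (w) (w))) (s (h (w)) (u (w)) (w)))) (s (h (h (r (k) (k) (k)))) (h (w)) (r (s (w) (q (k) (k)) (h (w))) (s (q (k) (k)) (u (w)) (r (k) (k) (k))) (k))))
normal form: (m (m (s (w) (q (k) (s (w) (w) (w))) (u (w))) (m (m (s (w) (w) (w)) (s (w) (w) (w))) (s (h (w)) (u (w)) (w)))) (s (h (h (r (k) (k) (k)))) (h (w)) (r (s (w) (q (k) (k)) (h (w))) (s (q (k) (k)) (u (w)) (r (k) (k) (k))) (k))))


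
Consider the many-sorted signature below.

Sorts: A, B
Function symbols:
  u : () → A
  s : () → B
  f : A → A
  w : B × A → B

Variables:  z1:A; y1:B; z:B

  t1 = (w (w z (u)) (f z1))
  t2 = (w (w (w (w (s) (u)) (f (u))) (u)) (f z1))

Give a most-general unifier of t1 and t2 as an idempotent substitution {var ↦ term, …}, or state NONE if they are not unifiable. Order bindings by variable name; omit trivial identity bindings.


{z ↦ (w (w (s) (u)) (f (u)))}


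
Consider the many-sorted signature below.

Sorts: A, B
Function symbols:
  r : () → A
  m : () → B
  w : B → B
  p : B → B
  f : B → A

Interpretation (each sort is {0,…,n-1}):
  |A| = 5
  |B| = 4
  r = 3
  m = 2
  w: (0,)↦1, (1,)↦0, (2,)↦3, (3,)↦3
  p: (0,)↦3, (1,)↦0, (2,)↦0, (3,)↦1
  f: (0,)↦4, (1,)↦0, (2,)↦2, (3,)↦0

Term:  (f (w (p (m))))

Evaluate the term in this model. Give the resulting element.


  m = 2
  (p (m)) = p(2,) = 0
  (w (p (m))) = w(0,) = 1
  (f (w (p (m)))) = f(1,) = 0

value = 0


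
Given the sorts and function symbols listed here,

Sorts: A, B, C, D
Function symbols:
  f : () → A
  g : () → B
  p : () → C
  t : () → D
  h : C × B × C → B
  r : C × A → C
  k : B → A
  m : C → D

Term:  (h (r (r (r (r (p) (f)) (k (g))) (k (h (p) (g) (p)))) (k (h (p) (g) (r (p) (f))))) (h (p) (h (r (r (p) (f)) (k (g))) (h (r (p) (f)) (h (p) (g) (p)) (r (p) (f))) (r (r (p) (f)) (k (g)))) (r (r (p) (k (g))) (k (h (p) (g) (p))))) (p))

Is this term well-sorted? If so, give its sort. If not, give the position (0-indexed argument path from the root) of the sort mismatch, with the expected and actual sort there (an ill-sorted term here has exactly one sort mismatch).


          (p) : C
          (f) : A
        (r (p) (f)) : C
          (g) : B
        (k (g)) : A
      (r (r (p) (f)) (k (g))) : C
          (p) : C
          (g) : B
          (p) : C
        (h (p) (g) (p)) : B
      (k (h (p) (g) (p))) : A
    (r (r (r (p) (f)) (k (g))) (k (h (p) (g) (p)))) : C
        (p) : C
        (g) : B
          (p) : C
          (f) : A
        (r (p) (f)) : C
      (h (p) (g) (r (p) (f))) : B
    (k (h (p) (g) (r (p) (f)))) : A
  (r (r (r (r (p) (f)) (k (g))) (k (h (p) (g) (p)))) (k (h (p) (g) (r (p) (f))))) : C
    (p) : C
          (p) : C
          (f) : A
        (r (p) (f)) : C
          (g) : B
        (k (g)) : A
      (r (r (p) (f)) (k (g))) : C
          (p) : C
          (f) : A
        (r (p) (f)) : C
          (p) : C
          (g) : B
          (p) : C
        (h (p) (g) (p)) : B
          (p) : C
          (f) : A
        (r (p) (f)) : C
      (h (r (p) (f)) (h (p) (g) (p)) (r (p) (f))) : B
          (p) : C
          (f) : A
        (r (p) (f)) : C
          (g) : B
        (k (g)) : A
      (r (r (p) (f)) (k (g))) : C
    (h (r (r (p) (f)) (k (g))) (h (r (p) (f)) (h (p) (g) (p)) (r (p) (f))) (r (r (p) (f)) (k (g)))) : B
        (p) : C
          (g) : B
        (k (g)) : A
      (r (p) (k (g))) : C
          (p) : C
          (g) : B
          (p) : C
        (h (p) (g) (p)) : B
      (k (h (p) (g) (p))) : A
    (r (r (p) (k (g))) (k (h (p) (g) (p)))) : C
  (h (p) (h (r (r (p) (f)) (k (g))) (h (r (p) (f)) (h (p) (g) (p)) (r (p) (f))) (r (r (p) (f)) (k (g)))) (r (r (p) (k (g))) (k (h (p) (g) (p))))) : B
  (p) : C
(h (r (r (r (r (p) (f)) (k (g))) (k (h (p) (g) (p)))) (k (h (p) (g) (r (p) (f))))) (h (p) (h (r (r (p) (f)) (k (g))) (h (r (p) (f)) (h (p) (g) (p)) (r (p) (f))) (r (r (p) (f)) (k (g)))) (r (r (p) (k (g))) (k (h (p) (g) (p))))) (p)) : B

well-sorted; sort = B


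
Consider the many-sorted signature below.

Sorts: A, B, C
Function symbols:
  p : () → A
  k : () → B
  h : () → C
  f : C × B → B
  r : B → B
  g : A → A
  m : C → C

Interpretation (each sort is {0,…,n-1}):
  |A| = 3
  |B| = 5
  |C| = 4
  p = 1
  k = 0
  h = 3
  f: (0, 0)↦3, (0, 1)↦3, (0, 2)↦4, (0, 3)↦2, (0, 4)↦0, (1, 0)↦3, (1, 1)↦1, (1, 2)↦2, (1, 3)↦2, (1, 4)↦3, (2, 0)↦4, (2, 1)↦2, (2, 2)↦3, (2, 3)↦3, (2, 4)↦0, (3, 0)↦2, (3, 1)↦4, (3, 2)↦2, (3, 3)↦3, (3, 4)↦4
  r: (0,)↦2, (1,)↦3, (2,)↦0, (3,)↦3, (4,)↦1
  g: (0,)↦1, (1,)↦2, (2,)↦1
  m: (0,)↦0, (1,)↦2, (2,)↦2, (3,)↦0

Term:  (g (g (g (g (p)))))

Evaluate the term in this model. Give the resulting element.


value = 1

  p = 1
  (g (p)) = g(1,) = 2
  (g (g (p))) = g(2,) = 1
  (g (g (g (p)))) = g(1,) = 2
  (g (g (g (g (p))))) = g(2,) = 1


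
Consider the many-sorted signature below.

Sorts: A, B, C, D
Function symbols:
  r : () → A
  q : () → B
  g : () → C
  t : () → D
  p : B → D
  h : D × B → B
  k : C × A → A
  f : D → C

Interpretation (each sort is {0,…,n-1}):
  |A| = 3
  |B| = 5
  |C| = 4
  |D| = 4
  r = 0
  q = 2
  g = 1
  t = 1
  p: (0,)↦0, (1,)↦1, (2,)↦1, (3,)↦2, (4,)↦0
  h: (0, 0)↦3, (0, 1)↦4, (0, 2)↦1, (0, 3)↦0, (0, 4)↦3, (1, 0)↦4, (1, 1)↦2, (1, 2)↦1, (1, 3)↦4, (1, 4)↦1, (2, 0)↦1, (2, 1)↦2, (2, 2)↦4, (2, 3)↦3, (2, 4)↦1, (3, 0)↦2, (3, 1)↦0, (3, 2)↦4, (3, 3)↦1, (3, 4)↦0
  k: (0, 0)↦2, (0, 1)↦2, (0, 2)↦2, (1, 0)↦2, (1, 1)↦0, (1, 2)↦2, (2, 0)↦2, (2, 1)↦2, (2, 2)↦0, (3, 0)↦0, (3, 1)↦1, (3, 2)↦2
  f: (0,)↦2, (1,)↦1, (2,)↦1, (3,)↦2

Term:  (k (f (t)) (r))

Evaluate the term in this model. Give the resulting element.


  t = 1
  (f (t)) = f(1,) = 1
  r = 0
  (k (f (t)) (r)) = k(1, 0) = 2

value = 2


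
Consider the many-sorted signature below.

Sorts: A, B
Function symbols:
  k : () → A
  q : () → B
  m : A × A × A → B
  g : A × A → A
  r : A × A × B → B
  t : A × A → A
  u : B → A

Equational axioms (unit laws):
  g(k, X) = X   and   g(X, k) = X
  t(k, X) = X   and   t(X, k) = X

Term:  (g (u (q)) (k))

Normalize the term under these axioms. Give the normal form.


normal form = (u (q))

1. (g (u (q)) (k))  →  (u (q))


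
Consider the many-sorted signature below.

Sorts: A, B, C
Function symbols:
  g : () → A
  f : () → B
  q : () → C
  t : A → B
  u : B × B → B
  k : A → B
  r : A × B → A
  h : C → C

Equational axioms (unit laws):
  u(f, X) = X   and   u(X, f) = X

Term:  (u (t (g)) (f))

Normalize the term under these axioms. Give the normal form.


normal form = (t (g))

1. (u (t (g)) (f))  →  (t (g))


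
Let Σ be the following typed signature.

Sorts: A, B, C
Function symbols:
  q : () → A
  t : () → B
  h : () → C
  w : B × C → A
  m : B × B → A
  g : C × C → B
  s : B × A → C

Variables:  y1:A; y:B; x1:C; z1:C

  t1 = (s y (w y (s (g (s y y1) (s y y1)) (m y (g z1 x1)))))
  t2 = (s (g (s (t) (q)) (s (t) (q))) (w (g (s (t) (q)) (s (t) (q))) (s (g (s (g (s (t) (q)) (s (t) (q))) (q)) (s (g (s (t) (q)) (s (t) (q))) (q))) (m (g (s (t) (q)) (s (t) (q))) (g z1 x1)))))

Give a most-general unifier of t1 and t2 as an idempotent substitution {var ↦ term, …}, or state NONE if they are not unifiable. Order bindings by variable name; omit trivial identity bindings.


{y ↦ (g (s (t) (q)) (s (t) (q))), y1 ↦ (q)}


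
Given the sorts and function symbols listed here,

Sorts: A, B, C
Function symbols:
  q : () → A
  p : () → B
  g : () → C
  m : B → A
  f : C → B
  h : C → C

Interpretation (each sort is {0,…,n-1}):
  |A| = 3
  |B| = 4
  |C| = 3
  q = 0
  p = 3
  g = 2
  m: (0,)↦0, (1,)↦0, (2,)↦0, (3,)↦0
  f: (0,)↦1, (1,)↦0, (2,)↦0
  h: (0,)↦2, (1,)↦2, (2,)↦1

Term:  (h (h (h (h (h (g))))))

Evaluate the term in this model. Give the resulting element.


value = 1

  g = 2
  (h (g)) = h(2,) = 1
  (h (h (g))) = h(1,) = 2
  (h (h (h (g)))) = h(2,) = 1
  (h (h (h (h (g))))) = h(1,) = 2
  (h (h (h (h (h (g)))))) = h(2,) = 1


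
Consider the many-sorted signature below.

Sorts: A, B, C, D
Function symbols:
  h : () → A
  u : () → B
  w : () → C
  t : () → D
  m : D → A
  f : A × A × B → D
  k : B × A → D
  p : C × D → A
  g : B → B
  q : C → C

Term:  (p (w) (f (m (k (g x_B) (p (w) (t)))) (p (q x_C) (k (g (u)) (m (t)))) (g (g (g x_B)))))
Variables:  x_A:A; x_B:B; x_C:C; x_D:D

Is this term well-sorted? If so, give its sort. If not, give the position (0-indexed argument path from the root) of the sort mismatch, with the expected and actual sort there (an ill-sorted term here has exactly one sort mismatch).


well-sorted; sort = A

  (w) : C
          x_B : B
        (g x_B) : B
          (w) : C
          (t) : D
        (p (w) (t)) : A
      (k (g x_B) (p (w) (t))) : D
    (m (k (g x_B) (p (w) (t)))) : A
        x_C : C
      (q x_C) : C
          (u) : B
        (g (u)) : B
          (t) : D
        (m (t)) : A
      (k (g (u)) (m (t))) : D
    (p (q x_C) (k (g (u)) (m (t)))) : A
          x_B : B
        (g x_B) : B
      (g (g x_B)) : B
    (g (g (g x_B))) : B
  (f (m (k (g x_B) (p (w) (t)))) (p (q x_C) (k (g (u)) (m (t)))) (g (g (g x_B)))) : D
(p (w) (f (m (k (g x_B) (p (w) (t)))) (p (q x_C) (k (g (u)) (m (t)))) (g (g (g x_B))))) : A
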